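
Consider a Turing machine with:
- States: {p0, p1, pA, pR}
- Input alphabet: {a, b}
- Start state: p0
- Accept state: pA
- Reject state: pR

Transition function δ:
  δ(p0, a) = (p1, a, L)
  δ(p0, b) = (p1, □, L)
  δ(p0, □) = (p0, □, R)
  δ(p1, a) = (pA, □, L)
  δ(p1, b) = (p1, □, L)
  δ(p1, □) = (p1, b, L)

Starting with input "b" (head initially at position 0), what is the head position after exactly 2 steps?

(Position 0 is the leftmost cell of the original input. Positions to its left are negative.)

Execution trace (head position shown):
Step 0: [p0]b  (head at position 0)
Step 1: move left → [p1]□□  (head at position -1)
Step 2: move left → [p1]□b□  (head at position -2)

After 2 steps, the head is at position -2.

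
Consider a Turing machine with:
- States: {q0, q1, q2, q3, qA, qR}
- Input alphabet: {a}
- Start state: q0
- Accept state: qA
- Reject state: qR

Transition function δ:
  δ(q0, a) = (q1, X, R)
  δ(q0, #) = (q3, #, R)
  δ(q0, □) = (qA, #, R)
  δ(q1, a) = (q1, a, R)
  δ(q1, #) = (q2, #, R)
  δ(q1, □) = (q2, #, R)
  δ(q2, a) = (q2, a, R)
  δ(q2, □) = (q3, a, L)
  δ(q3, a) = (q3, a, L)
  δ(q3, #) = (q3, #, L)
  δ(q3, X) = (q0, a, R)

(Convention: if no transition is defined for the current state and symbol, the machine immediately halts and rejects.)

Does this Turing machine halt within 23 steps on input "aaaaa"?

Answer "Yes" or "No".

Execution trace:
Initial: [q0]aaaaa
Step 1: δ(q0, a) = (q1, X, R) → X[q1]aaaa
Step 2: δ(q1, a) = (q1, a, R) → Xa[q1]aaa
Step 3: δ(q1, a) = (q1, a, R) → Xaa[q1]aa
Step 4: δ(q1, a) = (q1, a, R) → Xaaa[q1]a
Step 5: δ(q1, a) = (q1, a, R) → Xaaaa[q1]□
Step 6: δ(q1, □) = (q2, #, R) → Xaaaa#[q2]□
Step 7: δ(q2, □) = (q3, a, L) → Xaaaa[q3]#a
Step 8: δ(q3, #) = (q3, #, L) → Xaaa[q3]a#a
Step 9: δ(q3, a) = (q3, a, L) → Xaa[q3]aa#a
Step 10: δ(q3, a) = (q3, a, L) → Xa[q3]aaa#a
Step 11: δ(q3, a) = (q3, a, L) → X[q3]aaaa#a
Step 12: δ(q3, a) = (q3, a, L) → [q3]Xaaaa#a
Step 13: δ(q3, X) = (q0, a, R) → a[q0]aaaa#a
Step 14: δ(q0, a) = (q1, X, R) → aX[q1]aaa#a
Step 15: δ(q1, a) = (q1, a, R) → aXa[q1]aa#a
Step 16: δ(q1, a) = (q1, a, R) → aXaa[q1]a#a
Step 17: δ(q1, a) = (q1, a, R) → aXaaa[q1]#a
Step 18: δ(q1, #) = (q2, #, R) → aXaaa#[q2]a
Step 19: δ(q2, a) = (q2, a, R) → aXaaa#a[q2]□
Step 20: δ(q2, □) = (q3, a, L) → aXaaa#[q3]aa
Step 21: δ(q3, a) = (q3, a, L) → aXaaa[q3]#aa
Step 22: δ(q3, #) = (q3, #, L) → aXaa[q3]a#aa
Step 23: δ(q3, a) = (q3, a, L) → aXa[q3]aa#aa

The machine has not reached a halting state after 23 steps.
The machine did not halt within the 23-step bound.

Answer: No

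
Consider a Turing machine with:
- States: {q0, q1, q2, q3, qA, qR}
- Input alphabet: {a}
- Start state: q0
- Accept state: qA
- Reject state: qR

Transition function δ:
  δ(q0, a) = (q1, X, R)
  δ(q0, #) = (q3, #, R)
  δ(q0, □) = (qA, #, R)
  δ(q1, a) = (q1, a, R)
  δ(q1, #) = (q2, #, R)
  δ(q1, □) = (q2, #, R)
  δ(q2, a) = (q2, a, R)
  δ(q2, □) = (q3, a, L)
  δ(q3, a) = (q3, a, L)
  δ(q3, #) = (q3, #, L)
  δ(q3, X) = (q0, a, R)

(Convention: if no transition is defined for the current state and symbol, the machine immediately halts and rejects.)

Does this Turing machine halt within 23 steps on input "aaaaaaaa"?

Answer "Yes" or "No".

Execution trace:
Initial: [q0]aaaaaaaa
Step 1: δ(q0, a) = (q1, X, R) → X[q1]aaaaaaa
Step 2: δ(q1, a) = (q1, a, R) → Xa[q1]aaaaaa
Step 3: δ(q1, a) = (q1, a, R) → Xaa[q1]aaaaa
Step 4: δ(q1, a) = (q1, a, R) → Xaaa[q1]aaaa
Step 5: δ(q1, a) = (q1, a, R) → Xaaaa[q1]aaa
Step 6: δ(q1, a) = (q1, a, R) → Xaaaaa[q1]aa
Step 7: δ(q1, a) = (q1, a, R) → Xaaaaaa[q1]a
Step 8: δ(q1, a) = (q1, a, R) → Xaaaaaaa[q1]□
Step 9: δ(q1, □) = (q2, #, R) → Xaaaaaaa#[q2]□
Step 10: δ(q2, □) = (q3, a, L) → Xaaaaaaa[q3]#a
Step 11: δ(q3, #) = (q3, #, L) → Xaaaaaa[q3]a#a
Step 12: δ(q3, a) = (q3, a, L) → Xaaaaa[q3]aa#a
Step 13: δ(q3, a) = (q3, a, L) → Xaaaa[q3]aaa#a
Step 14: δ(q3, a) = (q3, a, L) → Xaaa[q3]aaaa#a
Step 15: δ(q3, a) = (q3, a, L) → Xaa[q3]aaaaa#a
Step 16: δ(q3, a) = (q3, a, L) → Xa[q3]aaaaaa#a
Step 17: δ(q3, a) = (q3, a, L) → X[q3]aaaaaaa#a
Step 18: δ(q3, a) = (q3, a, L) → [q3]Xaaaaaaa#a
Step 19: δ(q3, X) = (q0, a, R) → a[q0]aaaaaaa#a
Step 20: δ(q0, a) = (q1, X, R) → aX[q1]aaaaaa#a
Step 21: δ(q1, a) = (q1, a, R) → aXa[q1]aaaaa#a
Step 22: δ(q1, a) = (q1, a, R) → aXaa[q1]aaaa#a
Step 23: δ(q1, a) = (q1, a, R) → aXaaa[q1]aaa#a

The machine has not reached a halting state after 23 steps.
The machine did not halt within the 23-step bound.

Answer: No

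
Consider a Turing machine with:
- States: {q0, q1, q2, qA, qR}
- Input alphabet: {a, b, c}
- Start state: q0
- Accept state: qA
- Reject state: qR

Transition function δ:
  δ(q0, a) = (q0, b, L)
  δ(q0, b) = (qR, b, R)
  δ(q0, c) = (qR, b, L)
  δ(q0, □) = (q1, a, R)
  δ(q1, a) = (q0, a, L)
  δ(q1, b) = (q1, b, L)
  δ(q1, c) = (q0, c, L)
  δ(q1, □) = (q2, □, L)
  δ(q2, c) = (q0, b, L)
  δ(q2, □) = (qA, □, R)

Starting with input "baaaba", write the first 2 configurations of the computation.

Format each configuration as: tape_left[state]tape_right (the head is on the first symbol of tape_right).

Transitions applied:
Step 1: δ(q0, b) = (qR, b, R)

The first 2 configurations are:
[q0]baaaba ⊢ b[qR]aaaba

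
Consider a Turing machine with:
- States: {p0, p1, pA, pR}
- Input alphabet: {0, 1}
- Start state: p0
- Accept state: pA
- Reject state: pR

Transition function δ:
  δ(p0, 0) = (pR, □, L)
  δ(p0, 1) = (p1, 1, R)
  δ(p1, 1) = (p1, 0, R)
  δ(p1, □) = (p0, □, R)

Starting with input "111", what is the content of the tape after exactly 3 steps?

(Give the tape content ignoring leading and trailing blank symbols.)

Execution trace:
Initial: [p0]111
Step 1: δ(p0, 1) = (p1, 1, R) → 1[p1]11
Step 2: δ(p1, 1) = (p1, 0, R) → 10[p1]1
Step 3: δ(p1, 1) = (p1, 0, R) → 100[p1]□

After 3 steps, the tape (ignoring leading/trailing blanks) is: 100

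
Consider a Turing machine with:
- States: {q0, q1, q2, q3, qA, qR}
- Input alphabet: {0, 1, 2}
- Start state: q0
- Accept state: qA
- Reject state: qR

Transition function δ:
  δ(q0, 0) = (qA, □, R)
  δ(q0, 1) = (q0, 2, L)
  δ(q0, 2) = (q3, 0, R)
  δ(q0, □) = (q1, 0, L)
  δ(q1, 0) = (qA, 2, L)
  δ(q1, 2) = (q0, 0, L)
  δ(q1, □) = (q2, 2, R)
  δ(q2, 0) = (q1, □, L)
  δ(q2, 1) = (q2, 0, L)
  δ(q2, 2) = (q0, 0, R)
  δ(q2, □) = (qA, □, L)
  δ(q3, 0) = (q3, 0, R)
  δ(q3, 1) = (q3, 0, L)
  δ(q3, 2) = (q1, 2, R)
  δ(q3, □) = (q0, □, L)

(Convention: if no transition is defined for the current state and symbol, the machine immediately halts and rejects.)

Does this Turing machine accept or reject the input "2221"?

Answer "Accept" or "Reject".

Execution trace:
Initial: [q0]2221
Step 1: δ(q0, 2) = (q3, 0, R) → 0[q3]221
Step 2: δ(q3, 2) = (q1, 2, R) → 02[q1]21
Step 3: δ(q1, 2) = (q0, 0, L) → 0[q0]201
Step 4: δ(q0, 2) = (q3, 0, R) → 00[q3]01
Step 5: δ(q3, 0) = (q3, 0, R) → 000[q3]1
Step 6: δ(q3, 1) = (q3, 0, L) → 00[q3]00
Step 7: δ(q3, 0) = (q3, 0, R) → 000[q3]0
Step 8: δ(q3, 0) = (q3, 0, R) → 0000[q3]□
Step 9: δ(q3, □) = (q0, □, L) → 000[q0]0□
Step 10: δ(q0, 0) = (qA, □, R) → 000□[qA]□

The machine reaches the accept state qA and halts.

Answer: Accept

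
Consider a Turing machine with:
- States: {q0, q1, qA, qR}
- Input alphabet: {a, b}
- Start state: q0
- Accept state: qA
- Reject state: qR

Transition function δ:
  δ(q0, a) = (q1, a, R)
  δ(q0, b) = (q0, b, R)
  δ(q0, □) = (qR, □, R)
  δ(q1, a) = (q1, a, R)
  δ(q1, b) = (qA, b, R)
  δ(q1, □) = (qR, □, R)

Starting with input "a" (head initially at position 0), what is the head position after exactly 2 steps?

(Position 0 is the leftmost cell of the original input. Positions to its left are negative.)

Execution trace (head position shown):
Step 0: [q0]a  (head at position 0)
Step 1: move right → a[q1]□  (head at position 1)
Step 2: move right → a□[qR]□  (head at position 2)

After 2 steps, the head is at position 2.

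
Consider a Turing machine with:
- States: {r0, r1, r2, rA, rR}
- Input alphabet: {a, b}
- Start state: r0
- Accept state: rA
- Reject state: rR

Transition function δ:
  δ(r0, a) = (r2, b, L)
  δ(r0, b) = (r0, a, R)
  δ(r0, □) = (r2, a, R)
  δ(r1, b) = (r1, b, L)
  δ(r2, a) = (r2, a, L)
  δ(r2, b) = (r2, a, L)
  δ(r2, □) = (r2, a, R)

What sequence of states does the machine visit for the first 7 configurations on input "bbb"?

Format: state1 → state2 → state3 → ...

Execution trace:
Initial: [r0]bbb
Step 1: δ(r0, b) = (r0, a, R) → a[r0]bb
Step 2: δ(r0, b) = (r0, a, R) → aa[r0]b
Step 3: δ(r0, b) = (r0, a, R) → aaa[r0]□
Step 4: δ(r0, □) = (r2, a, R) → aaaa[r2]□
Step 5: δ(r2, □) = (r2, a, R) → aaaaa[r2]□
Step 6: δ(r2, □) = (r2, a, R) → aaaaaa[r2]□

State sequence: r0 → r0 → r0 → r0 → r2 → r2 → r2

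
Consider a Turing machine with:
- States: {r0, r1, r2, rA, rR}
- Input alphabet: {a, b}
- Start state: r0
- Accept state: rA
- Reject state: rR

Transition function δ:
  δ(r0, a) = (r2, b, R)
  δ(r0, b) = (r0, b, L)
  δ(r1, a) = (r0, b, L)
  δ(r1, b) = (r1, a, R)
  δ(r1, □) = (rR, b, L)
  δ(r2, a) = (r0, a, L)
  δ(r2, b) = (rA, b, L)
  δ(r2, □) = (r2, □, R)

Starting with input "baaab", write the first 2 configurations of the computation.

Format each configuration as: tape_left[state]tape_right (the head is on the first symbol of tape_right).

Transitions applied:
Step 1: δ(r0, b) = (r0, b, L)

The first 2 configurations are:
[r0]baaab ⊢ [r0]□baaab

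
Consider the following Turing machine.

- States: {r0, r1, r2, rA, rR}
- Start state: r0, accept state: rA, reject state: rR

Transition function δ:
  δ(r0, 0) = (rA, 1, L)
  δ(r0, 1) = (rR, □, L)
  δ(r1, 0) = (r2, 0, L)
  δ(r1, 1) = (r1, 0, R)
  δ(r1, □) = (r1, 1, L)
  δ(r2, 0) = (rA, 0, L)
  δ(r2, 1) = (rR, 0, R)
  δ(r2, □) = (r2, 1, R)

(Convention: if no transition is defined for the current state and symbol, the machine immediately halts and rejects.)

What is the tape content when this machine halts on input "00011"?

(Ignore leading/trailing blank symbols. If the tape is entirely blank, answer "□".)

Execution trace:
Initial: [r0]00011
Step 1: δ(r0, 0) = (rA, 1, L) → [rA]□10011

The machine reaches the accept state rA and halts.

Final tape (ignoring leading/trailing blanks): 10011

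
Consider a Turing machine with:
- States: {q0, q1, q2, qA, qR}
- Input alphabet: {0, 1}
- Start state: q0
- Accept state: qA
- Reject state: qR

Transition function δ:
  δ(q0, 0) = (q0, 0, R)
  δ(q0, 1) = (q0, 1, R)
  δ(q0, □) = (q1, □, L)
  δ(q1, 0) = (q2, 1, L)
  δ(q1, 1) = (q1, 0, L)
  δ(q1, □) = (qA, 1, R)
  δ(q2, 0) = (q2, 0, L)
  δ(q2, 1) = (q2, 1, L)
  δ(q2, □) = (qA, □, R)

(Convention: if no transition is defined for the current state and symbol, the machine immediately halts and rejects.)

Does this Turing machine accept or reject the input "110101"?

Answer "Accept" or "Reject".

Execution trace:
Initial: [q0]110101
Step 1: δ(q0, 1) = (q0, 1, R) → 1[q0]10101
Step 2: δ(q0, 1) = (q0, 1, R) → 11[q0]0101
Step 3: δ(q0, 0) = (q0, 0, R) → 110[q0]101
Step 4: δ(q0, 1) = (q0, 1, R) → 1101[q0]01
Step 5: δ(q0, 0) = (q0, 0, R) → 11010[q0]1
Step 6: δ(q0, 1) = (q0, 1, R) → 110101[q0]□
Step 7: δ(q0, □) = (q1, □, L) → 11010[q1]1□
Step 8: δ(q1, 1) = (q1, 0, L) → 1101[q1]00□
Step 9: δ(q1, 0) = (q2, 1, L) → 110[q2]110□
Step 10: δ(q2, 1) = (q2, 1, L) → 11[q2]0110□
Step 11: δ(q2, 0) = (q2, 0, L) → 1[q2]10110□
Step 12: δ(q2, 1) = (q2, 1, L) → [q2]110110□
Step 13: δ(q2, 1) = (q2, 1, L) → [q2]□110110□
Step 14: δ(q2, □) = (qA, □, R) → □[qA]110110□

The machine reaches the accept state qA and halts.

Answer: Accept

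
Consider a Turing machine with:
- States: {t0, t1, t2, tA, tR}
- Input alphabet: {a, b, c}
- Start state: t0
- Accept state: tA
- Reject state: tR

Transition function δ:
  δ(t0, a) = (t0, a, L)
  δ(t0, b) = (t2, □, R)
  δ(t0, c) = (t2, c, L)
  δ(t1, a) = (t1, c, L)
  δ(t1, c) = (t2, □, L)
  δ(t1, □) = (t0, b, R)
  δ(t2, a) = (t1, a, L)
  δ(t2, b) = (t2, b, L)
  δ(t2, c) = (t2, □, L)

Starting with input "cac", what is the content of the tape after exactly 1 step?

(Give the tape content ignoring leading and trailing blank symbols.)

Execution trace:
Initial: [t0]cac
Step 1: δ(t0, c) = (t2, c, L) → [t2]□cac

No transition is defined for δ(t2, □). By convention the machine halts and rejects.

After 1 step, the tape (ignoring leading/trailing blanks) is: cac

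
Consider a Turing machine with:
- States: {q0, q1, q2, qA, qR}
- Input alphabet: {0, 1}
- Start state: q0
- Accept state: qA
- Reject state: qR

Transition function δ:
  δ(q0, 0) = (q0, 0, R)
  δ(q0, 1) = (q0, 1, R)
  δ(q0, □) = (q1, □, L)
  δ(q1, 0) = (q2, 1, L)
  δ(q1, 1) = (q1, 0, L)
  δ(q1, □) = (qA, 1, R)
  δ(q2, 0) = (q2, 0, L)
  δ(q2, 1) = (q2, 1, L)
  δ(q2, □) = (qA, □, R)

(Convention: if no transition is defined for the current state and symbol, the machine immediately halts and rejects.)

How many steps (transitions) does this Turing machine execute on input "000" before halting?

Execution trace:
Initial: [q0]000
Step 1: δ(q0, 0) = (q0, 0, R) → 0[q0]00
Step 2: δ(q0, 0) = (q0, 0, R) → 00[q0]0
Step 3: δ(q0, 0) = (q0, 0, R) → 000[q0]□
Step 4: δ(q0, □) = (q1, □, L) → 00[q1]0□
Step 5: δ(q1, 0) = (q2, 1, L) → 0[q2]01□
Step 6: δ(q2, 0) = (q2, 0, L) → [q2]001□
Step 7: δ(q2, 0) = (q2, 0, L) → [q2]□001□
Step 8: δ(q2, □) = (qA, □, R) → □[qA]001□

The machine reaches the accept state qA and halts.

The machine executed 8 steps before halting.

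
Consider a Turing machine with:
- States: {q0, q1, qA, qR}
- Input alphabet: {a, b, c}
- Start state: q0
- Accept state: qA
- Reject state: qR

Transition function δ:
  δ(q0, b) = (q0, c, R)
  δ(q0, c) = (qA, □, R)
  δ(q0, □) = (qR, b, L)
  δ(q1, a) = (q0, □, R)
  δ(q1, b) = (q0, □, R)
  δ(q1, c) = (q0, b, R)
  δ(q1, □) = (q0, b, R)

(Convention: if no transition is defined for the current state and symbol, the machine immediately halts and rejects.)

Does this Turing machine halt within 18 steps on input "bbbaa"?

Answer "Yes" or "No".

Execution trace:
Initial: [q0]bbbaa
Step 1: δ(q0, b) = (q0, c, R) → c[q0]bbaa
Step 2: δ(q0, b) = (q0, c, R) → cc[q0]baa
Step 3: δ(q0, b) = (q0, c, R) → ccc[q0]aa

No transition is defined for δ(q0, a). By convention the machine halts and rejects.
The machine halted after 3 steps (within the 18-step bound).

Answer: Yes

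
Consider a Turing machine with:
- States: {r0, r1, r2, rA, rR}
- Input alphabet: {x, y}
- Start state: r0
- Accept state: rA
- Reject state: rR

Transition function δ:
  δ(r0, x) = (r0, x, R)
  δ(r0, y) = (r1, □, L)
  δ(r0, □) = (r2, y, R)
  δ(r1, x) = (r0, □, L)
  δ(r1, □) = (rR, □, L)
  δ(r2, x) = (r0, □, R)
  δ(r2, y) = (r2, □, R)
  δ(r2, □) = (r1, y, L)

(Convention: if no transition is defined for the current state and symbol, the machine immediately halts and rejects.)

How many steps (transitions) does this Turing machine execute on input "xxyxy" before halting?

Execution trace:
Initial: [r0]xxyxy
Step 1: δ(r0, x) = (r0, x, R) → x[r0]xyxy
Step 2: δ(r0, x) = (r0, x, R) → xx[r0]yxy
Step 3: δ(r0, y) = (r1, □, L) → x[r1]x□xy
Step 4: δ(r1, x) = (r0, □, L) → [r0]x□□xy
Step 5: δ(r0, x) = (r0, x, R) → x[r0]□□xy
Step 6: δ(r0, □) = (r2, y, R) → xy[r2]□xy
Step 7: δ(r2, □) = (r1, y, L) → x[r1]yyxy

No transition is defined for δ(r1, y). By convention the machine halts and rejects.

The machine executed 7 steps before halting.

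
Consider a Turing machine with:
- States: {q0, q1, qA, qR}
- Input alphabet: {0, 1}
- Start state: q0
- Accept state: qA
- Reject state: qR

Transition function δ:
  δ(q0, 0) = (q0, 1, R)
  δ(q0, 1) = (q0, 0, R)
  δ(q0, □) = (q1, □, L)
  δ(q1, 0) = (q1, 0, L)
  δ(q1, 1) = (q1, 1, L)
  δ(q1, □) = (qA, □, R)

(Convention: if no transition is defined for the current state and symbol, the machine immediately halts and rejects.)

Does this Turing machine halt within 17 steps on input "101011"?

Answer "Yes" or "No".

Execution trace:
Initial: [q0]101011
Step 1: δ(q0, 1) = (q0, 0, R) → 0[q0]01011
Step 2: δ(q0, 0) = (q0, 1, R) → 01[q0]1011
Step 3: δ(q0, 1) = (q0, 0, R) → 010[q0]011
Step 4: δ(q0, 0) = (q0, 1, R) → 0101[q0]11
Step 5: δ(q0, 1) = (q0, 0, R) → 01010[q0]1
Step 6: δ(q0, 1) = (q0, 0, R) → 010100[q0]□
Step 7: δ(q0, □) = (q1, □, L) → 01010[q1]0□
Step 8: δ(q1, 0) = (q1, 0, L) → 0101[q1]00□
Step 9: δ(q1, 0) = (q1, 0, L) → 010[q1]100□
Step 10: δ(q1, 1) = (q1, 1, L) → 01[q1]0100□
Step 11: δ(q1, 0) = (q1, 0, L) → 0[q1]10100□
Step 12: δ(q1, 1) = (q1, 1, L) → [q1]010100□
Step 13: δ(q1, 0) = (q1, 0, L) → [q1]□010100□
Step 14: δ(q1, □) = (qA, □, R) → □[qA]010100□

The machine reaches the accept state qA and halts.
The machine halted after 14 steps (within the 17-step bound).

Answer: Yes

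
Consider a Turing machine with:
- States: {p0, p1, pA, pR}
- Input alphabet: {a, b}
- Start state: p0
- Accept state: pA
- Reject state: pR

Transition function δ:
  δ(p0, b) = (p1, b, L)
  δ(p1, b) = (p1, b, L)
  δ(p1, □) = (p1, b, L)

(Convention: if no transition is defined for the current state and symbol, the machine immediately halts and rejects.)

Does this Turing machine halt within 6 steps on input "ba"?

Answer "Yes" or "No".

Execution trace:
Initial: [p0]ba
Step 1: δ(p0, b) = (p1, b, L) → [p1]□ba
Step 2: δ(p1, □) = (p1, b, L) → [p1]□bba
Step 3: δ(p1, □) = (p1, b, L) → [p1]□bbba
Step 4: δ(p1, □) = (p1, b, L) → [p1]□bbbba
Step 5: δ(p1, □) = (p1, b, L) → [p1]□bbbbba
Step 6: δ(p1, □) = (p1, b, L) → [p1]□bbbbbba

The machine has not reached a halting state after 6 steps.
The machine did not halt within the 6-step bound.

Answer: No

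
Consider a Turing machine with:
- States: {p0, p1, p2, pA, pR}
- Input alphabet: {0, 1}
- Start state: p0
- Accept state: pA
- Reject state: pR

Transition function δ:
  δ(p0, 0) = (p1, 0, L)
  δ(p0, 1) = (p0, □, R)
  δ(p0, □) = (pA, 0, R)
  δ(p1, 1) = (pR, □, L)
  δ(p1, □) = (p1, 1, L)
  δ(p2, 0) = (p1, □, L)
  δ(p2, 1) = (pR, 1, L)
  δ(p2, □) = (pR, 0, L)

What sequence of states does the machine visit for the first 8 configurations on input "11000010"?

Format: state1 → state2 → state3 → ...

Execution trace:
Initial: [p0]11000010
Step 1: δ(p0, 1) = (p0, □, R) → □[p0]1000010
Step 2: δ(p0, 1) = (p0, □, R) → □□[p0]000010
Step 3: δ(p0, 0) = (p1, 0, L) → □[p1]□000010
Step 4: δ(p1, □) = (p1, 1, L) → [p1]□1000010
Step 5: δ(p1, □) = (p1, 1, L) → [p1]□11000010
Step 6: δ(p1, □) = (p1, 1, L) → [p1]□111000010
Step 7: δ(p1, □) = (p1, 1, L) → [p1]□1111000010

State sequence: p0 → p0 → p0 → p1 → p1 → p1 → p1 → p1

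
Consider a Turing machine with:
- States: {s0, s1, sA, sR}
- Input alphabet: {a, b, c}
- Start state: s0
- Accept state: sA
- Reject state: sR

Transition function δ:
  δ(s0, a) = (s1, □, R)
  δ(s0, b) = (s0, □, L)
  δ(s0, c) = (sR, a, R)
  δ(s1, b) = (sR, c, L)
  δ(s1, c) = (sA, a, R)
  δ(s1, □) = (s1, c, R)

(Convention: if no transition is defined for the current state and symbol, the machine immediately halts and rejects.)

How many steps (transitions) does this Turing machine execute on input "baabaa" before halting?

Execution trace:
Initial: [s0]baabaa
Step 1: δ(s0, b) = (s0, □, L) → [s0]□□aabaa

No transition is defined for δ(s0, □). By convention the machine halts and rejects.

The machine executed 1 step before halting.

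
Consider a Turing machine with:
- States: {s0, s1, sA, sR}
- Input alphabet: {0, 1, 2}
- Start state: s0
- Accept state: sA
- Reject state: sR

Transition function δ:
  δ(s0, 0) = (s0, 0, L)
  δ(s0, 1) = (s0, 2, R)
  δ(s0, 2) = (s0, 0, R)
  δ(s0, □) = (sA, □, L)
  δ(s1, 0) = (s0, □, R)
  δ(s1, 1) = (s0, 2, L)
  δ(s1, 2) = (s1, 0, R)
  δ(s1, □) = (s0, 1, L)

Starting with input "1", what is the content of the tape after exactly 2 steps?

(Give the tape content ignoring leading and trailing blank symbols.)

Execution trace:
Initial: [s0]1
Step 1: δ(s0, 1) = (s0, 2, R) → 2[s0]□
Step 2: δ(s0, □) = (sA, □, L) → [sA]2□

The machine reaches the accept state sA and halts.

After 2 steps, the tape (ignoring leading/trailing blanks) is: 2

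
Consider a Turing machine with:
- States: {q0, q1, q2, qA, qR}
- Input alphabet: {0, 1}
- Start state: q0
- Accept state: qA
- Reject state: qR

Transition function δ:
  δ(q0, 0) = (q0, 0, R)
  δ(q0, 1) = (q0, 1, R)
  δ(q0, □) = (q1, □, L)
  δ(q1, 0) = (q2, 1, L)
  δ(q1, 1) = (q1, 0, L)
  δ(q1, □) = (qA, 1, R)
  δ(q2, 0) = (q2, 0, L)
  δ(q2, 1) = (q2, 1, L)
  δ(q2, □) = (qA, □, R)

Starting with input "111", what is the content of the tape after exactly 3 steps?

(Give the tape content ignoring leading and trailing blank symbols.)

Execution trace:
Initial: [q0]111
Step 1: δ(q0, 1) = (q0, 1, R) → 1[q0]11
Step 2: δ(q0, 1) = (q0, 1, R) → 11[q0]1
Step 3: δ(q0, 1) = (q0, 1, R) → 111[q0]□

After 3 steps, the tape (ignoring leading/trailing blanks) is: 111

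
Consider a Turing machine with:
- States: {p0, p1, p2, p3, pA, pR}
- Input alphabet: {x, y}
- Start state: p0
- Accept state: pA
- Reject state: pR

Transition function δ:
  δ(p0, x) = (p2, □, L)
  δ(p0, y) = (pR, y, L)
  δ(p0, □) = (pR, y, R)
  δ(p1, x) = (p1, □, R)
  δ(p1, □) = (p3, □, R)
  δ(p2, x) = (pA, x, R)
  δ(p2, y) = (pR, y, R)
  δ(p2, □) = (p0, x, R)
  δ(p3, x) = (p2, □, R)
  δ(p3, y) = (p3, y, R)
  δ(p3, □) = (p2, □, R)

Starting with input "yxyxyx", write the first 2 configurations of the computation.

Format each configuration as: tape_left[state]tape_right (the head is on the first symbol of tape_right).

Transitions applied:
Step 1: δ(p0, y) = (pR, y, L)

The first 2 configurations are:
[p0]yxyxyx ⊢ [pR]□yxyxyx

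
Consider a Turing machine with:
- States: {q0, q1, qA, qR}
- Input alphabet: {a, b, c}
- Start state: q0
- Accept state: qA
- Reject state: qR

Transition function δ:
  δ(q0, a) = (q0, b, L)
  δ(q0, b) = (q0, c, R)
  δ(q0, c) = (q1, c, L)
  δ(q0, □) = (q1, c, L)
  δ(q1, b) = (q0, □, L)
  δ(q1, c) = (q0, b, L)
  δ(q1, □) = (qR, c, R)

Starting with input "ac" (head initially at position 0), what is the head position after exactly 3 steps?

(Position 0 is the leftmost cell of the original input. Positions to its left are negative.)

Execution trace (head position shown):
Step 0: [q0]ac  (head at position 0)
Step 1: move left → [q0]□bc  (head at position -1)
Step 2: move left → [q1]□cbc  (head at position -2)
Step 3: move right → c[qR]cbc  (head at position -1)

After 3 steps, the head is at position -1.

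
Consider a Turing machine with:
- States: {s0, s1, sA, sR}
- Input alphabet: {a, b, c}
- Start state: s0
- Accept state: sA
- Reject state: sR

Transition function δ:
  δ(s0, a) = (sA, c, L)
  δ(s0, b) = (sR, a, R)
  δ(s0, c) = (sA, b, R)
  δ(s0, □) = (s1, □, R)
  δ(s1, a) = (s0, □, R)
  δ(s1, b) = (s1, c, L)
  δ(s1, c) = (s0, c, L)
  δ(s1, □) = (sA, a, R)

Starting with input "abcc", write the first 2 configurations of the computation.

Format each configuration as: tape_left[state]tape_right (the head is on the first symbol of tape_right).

Transitions applied:
Step 1: δ(s0, a) = (sA, c, L)

The first 2 configurations are:
[s0]abcc ⊢ [sA]□cbcc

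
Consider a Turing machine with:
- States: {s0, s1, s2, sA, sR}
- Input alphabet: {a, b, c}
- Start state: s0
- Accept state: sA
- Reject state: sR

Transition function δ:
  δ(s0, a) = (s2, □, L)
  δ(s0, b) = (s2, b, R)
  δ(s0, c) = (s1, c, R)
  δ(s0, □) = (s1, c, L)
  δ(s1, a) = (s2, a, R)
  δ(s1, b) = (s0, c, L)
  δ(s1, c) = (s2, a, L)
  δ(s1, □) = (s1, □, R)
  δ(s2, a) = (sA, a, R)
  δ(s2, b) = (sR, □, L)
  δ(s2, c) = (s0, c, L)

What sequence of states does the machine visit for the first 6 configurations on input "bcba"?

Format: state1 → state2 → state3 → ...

Execution trace:
Initial: [s0]bcba
Step 1: δ(s0, b) = (s2, b, R) → b[s2]cba
Step 2: δ(s2, c) = (s0, c, L) → [s0]bcba
Step 3: δ(s0, b) = (s2, b, R) → b[s2]cba
Step 4: δ(s2, c) = (s0, c, L) → [s0]bcba
Step 5: δ(s0, b) = (s2, b, R) → b[s2]cba

State sequence: s0 → s2 → s0 → s2 → s0 → s2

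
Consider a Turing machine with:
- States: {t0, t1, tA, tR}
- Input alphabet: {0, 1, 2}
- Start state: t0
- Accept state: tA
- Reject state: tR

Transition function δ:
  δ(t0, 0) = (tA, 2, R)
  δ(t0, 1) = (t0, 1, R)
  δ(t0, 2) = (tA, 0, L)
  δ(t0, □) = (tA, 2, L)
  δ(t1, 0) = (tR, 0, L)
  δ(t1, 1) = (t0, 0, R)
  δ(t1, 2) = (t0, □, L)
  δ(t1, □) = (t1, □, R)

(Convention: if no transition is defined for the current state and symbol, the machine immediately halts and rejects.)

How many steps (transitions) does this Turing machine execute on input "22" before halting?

Execution trace:
Initial: [t0]22
Step 1: δ(t0, 2) = (tA, 0, L) → [tA]□02

The machine reaches the accept state tA and halts.

The machine executed 1 step before halting.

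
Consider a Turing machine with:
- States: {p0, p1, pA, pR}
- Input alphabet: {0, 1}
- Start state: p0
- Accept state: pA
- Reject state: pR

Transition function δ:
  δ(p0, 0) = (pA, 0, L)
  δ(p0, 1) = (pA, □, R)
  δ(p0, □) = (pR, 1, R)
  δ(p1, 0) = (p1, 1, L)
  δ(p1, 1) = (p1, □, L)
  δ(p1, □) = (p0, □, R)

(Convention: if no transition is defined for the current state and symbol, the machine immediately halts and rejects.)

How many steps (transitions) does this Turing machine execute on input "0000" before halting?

Execution trace:
Initial: [p0]0000
Step 1: δ(p0, 0) = (pA, 0, L) → [pA]□0000

The machine reaches the accept state pA and halts.

The machine executed 1 step before halting.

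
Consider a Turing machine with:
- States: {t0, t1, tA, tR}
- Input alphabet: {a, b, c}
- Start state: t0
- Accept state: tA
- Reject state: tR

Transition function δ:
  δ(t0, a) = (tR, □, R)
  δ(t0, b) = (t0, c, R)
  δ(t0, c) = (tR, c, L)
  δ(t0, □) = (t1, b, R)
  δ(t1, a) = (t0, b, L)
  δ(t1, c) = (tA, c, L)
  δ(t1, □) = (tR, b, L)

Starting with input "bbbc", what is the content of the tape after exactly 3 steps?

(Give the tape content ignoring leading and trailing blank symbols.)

Execution trace:
Initial: [t0]bbbc
Step 1: δ(t0, b) = (t0, c, R) → c[t0]bbc
Step 2: δ(t0, b) = (t0, c, R) → cc[t0]bc
Step 3: δ(t0, b) = (t0, c, R) → ccc[t0]c

After 3 steps, the tape (ignoring leading/trailing blanks) is: cccc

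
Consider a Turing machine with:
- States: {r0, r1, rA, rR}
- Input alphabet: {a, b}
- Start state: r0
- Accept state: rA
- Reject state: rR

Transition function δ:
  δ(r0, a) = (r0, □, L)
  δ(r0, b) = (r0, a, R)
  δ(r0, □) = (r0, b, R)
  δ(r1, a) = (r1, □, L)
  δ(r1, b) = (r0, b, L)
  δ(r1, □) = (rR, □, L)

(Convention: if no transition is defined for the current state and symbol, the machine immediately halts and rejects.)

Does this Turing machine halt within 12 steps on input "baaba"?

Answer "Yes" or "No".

Execution trace:
Initial: [r0]baaba
Step 1: δ(r0, b) = (r0, a, R) → a[r0]aaba
Step 2: δ(r0, a) = (r0, □, L) → [r0]a□aba
Step 3: δ(r0, a) = (r0, □, L) → [r0]□□□aba
Step 4: δ(r0, □) = (r0, b, R) → b[r0]□□aba
Step 5: δ(r0, □) = (r0, b, R) → bb[r0]□aba
Step 6: δ(r0, □) = (r0, b, R) → bbb[r0]aba
Step 7: δ(r0, a) = (r0, □, L) → bb[r0]b□ba
Step 8: δ(r0, b) = (r0, a, R) → bba[r0]□ba
Step 9: δ(r0, □) = (r0, b, R) → bbab[r0]ba
Step 10: δ(r0, b) = (r0, a, R) → bbaba[r0]a
Step 11: δ(r0, a) = (r0, □, L) → bbab[r0]a□
Step 12: δ(r0, a) = (r0, □, L) → bba[r0]b□□

The machine has not reached a halting state after 12 steps.
The machine did not halt within the 12-step bound.

Answer: No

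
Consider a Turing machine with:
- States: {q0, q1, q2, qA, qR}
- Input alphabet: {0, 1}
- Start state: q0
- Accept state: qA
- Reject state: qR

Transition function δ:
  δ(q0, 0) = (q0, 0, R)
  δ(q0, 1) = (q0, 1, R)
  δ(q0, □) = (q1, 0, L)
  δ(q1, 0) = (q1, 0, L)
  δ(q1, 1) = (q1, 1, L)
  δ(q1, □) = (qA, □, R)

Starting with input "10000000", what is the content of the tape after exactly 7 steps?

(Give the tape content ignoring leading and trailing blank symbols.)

Execution trace:
Initial: [q0]10000000
Step 1: δ(q0, 1) = (q0, 1, R) → 1[q0]0000000
Step 2: δ(q0, 0) = (q0, 0, R) → 10[q0]000000
Step 3: δ(q0, 0) = (q0, 0, R) → 100[q0]00000
Step 4: δ(q0, 0) = (q0, 0, R) → 1000[q0]0000
Step 5: δ(q0, 0) = (q0, 0, R) → 10000[q0]000
Step 6: δ(q0, 0) = (q0, 0, R) → 100000[q0]00
Step 7: δ(q0, 0) = (q0, 0, R) → 1000000[q0]0

After 7 steps, the tape (ignoring leading/trailing blanks) is: 10000000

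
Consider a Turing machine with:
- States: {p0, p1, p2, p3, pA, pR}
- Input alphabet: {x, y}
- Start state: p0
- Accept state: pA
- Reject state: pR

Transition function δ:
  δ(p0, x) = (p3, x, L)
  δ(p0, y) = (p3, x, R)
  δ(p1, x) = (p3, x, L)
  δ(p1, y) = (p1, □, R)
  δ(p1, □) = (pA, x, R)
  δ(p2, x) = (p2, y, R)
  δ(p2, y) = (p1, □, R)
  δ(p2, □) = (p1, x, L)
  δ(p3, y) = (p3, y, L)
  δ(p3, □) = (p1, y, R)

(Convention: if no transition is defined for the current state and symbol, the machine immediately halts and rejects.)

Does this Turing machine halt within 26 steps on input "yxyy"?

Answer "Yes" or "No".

Execution trace:
Initial: [p0]yxyy
Step 1: δ(p0, y) = (p3, x, R) → x[p3]xyy

No transition is defined for δ(p3, x). By convention the machine halts and rejects.
The machine halted after 1 step (within the 26-step bound).

Answer: Yes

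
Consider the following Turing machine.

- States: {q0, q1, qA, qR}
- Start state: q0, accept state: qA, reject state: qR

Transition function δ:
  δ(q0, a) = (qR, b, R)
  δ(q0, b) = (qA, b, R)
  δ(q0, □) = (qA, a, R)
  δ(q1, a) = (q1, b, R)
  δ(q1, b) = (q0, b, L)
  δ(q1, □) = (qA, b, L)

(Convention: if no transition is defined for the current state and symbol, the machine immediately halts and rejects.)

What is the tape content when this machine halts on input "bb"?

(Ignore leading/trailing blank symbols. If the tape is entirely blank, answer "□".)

Execution trace:
Initial: [q0]bb
Step 1: δ(q0, b) = (qA, b, R) → b[qA]b

The machine reaches the accept state qA and halts.

Final tape (ignoring leading/trailing blanks): bb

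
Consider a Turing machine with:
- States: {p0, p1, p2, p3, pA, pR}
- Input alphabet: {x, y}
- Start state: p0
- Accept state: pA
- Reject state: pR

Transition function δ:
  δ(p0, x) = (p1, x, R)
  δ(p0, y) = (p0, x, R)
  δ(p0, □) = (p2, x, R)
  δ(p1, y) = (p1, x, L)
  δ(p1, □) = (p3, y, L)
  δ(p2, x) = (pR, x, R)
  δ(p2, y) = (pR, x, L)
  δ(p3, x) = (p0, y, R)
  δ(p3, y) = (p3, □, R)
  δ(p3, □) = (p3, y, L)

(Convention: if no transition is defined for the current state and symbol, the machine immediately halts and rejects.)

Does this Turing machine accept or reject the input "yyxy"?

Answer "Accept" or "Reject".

Execution trace:
Initial: [p0]yyxy
Step 1: δ(p0, y) = (p0, x, R) → x[p0]yxy
Step 2: δ(p0, y) = (p0, x, R) → xx[p0]xy
Step 3: δ(p0, x) = (p1, x, R) → xxx[p1]y
Step 4: δ(p1, y) = (p1, x, L) → xx[p1]xx

No transition is defined for δ(p1, x). By convention the machine halts and rejects.

Answer: Reject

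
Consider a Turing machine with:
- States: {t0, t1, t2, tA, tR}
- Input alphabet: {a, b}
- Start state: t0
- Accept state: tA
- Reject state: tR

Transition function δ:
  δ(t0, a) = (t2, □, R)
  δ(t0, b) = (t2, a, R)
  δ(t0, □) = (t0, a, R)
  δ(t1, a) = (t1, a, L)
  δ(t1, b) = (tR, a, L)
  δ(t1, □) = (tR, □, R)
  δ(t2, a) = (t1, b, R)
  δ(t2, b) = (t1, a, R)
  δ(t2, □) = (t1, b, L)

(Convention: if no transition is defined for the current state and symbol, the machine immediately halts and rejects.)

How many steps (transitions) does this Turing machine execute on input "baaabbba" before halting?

Execution trace:
Initial: [t0]baaabbba
Step 1: δ(t0, b) = (t2, a, R) → a[t2]aaabbba
Step 2: δ(t2, a) = (t1, b, R) → ab[t1]aabbba
Step 3: δ(t1, a) = (t1, a, L) → a[t1]baabbba
Step 4: δ(t1, b) = (tR, a, L) → [tR]aaaabbba

The machine reaches the reject state tR and halts.

The machine executed 4 steps before halting.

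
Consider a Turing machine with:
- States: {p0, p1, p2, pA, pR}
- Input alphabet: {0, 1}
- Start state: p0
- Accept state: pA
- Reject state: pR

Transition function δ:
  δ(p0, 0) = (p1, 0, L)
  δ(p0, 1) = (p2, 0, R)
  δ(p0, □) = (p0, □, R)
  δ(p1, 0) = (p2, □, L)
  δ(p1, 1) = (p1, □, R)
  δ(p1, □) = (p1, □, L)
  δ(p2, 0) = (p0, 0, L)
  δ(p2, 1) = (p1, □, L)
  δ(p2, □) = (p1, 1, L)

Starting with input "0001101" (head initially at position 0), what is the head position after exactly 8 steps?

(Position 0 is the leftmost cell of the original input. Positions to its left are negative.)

Execution trace (head position shown):
Step 0: [p0]0001101  (head at position 0)
Step 1: move left → [p1]□0001101  (head at position -1)
Step 2: move left → [p1]□□0001101  (head at position -2)
Step 3: move left → [p1]□□□0001101  (head at position -3)
Step 4: move left → [p1]□□□□0001101  (head at position -4)
Step 5: move left → [p1]□□□□□0001101  (head at position -5)
Step 6: move left → [p1]□□□□□□0001101  (head at position -6)
Step 7: move left → [p1]□□□□□□□0001101  (head at position -7)
Step 8: move left → [p1]□□□□□□□□0001101  (head at position -8)

After 8 steps, the head is at position -8.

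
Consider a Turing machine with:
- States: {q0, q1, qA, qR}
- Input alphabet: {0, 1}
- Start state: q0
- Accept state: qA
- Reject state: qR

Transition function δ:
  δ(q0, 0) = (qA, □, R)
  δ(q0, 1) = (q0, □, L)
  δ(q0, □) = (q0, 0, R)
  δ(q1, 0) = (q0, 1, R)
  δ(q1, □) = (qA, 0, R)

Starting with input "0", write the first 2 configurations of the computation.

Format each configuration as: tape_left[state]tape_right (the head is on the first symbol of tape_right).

Transitions applied:
Step 1: δ(q0, 0) = (qA, □, R)

The first 2 configurations are:
[q0]0 ⊢ □[qA]□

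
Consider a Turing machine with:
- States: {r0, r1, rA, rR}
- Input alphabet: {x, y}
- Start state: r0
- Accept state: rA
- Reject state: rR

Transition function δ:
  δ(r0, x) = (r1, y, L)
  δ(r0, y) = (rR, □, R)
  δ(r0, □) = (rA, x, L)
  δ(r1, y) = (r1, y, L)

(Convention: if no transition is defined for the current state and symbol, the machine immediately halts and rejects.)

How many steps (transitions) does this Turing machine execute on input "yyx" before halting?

Execution trace:
Initial: [r0]yyx
Step 1: δ(r0, y) = (rR, □, R) → □[rR]yx

The machine reaches the reject state rR and halts.

The machine executed 1 step before halting.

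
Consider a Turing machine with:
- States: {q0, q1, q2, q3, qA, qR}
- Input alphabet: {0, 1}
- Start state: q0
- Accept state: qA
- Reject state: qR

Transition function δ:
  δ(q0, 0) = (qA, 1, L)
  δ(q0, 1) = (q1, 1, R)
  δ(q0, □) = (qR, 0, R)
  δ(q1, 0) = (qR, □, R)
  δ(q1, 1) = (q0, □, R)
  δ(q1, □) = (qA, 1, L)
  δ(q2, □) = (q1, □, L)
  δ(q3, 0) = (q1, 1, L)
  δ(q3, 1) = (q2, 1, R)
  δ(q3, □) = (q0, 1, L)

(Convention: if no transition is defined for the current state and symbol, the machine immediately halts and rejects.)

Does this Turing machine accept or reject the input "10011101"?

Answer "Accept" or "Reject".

Execution trace:
Initial: [q0]10011101
Step 1: δ(q0, 1) = (q1, 1, R) → 1[q1]0011101
Step 2: δ(q1, 0) = (qR, □, R) → 1□[qR]011101

The machine reaches the reject state qR and halts.

Answer: Reject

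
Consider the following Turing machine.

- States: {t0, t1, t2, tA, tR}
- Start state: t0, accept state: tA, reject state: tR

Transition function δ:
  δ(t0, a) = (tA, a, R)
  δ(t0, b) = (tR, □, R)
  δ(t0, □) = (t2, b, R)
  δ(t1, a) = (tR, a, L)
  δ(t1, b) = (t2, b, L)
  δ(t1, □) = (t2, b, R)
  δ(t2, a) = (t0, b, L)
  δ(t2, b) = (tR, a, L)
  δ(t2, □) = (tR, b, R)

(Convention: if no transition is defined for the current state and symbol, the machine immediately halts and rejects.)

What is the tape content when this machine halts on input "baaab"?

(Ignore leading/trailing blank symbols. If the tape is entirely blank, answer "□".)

Execution trace:
Initial: [t0]baaab
Step 1: δ(t0, b) = (tR, □, R) → □[tR]aaab

The machine reaches the reject state tR and halts.

Final tape (ignoring leading/trailing blanks): aaab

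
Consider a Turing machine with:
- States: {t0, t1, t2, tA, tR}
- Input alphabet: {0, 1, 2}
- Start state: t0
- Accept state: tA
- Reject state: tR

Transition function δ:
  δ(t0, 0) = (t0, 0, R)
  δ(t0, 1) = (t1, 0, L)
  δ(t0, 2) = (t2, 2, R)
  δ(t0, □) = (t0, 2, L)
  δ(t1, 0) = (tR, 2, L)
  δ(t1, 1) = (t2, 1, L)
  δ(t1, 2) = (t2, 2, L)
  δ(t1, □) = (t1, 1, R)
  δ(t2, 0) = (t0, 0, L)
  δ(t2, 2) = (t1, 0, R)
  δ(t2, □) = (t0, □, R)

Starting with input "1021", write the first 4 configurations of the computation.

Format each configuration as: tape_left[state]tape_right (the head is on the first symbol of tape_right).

Transitions applied:
Step 1: δ(t0, 1) = (t1, 0, L)
Step 2: δ(t1, □) = (t1, 1, R)
Step 3: δ(t1, 0) = (tR, 2, L)

The first 4 configurations are:
[t0]1021 ⊢ [t1]□0021 ⊢ 1[t1]0021 ⊢ [tR]12021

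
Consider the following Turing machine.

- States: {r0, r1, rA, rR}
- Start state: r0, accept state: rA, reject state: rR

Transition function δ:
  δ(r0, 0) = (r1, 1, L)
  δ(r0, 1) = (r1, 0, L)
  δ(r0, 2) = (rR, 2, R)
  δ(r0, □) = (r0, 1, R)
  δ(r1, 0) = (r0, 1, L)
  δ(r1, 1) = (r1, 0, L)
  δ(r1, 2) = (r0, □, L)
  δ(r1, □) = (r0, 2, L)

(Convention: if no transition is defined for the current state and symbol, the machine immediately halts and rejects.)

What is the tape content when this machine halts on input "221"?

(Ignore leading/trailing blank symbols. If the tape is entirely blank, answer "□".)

Execution trace:
Initial: [r0]221
Step 1: δ(r0, 2) = (rR, 2, R) → 2[rR]21

The machine reaches the reject state rR and halts.

Final tape (ignoring leading/trailing blanks): 221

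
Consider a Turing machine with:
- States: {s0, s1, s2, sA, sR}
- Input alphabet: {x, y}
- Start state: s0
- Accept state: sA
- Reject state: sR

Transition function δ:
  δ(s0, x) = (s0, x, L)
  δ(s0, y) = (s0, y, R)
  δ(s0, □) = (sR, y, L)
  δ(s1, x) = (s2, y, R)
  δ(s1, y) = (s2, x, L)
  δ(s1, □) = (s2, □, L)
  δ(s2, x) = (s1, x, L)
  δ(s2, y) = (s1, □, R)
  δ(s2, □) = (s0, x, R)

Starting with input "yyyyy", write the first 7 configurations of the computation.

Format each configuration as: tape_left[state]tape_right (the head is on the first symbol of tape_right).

Transitions applied:
Step 1: δ(s0, y) = (s0, y, R)
Step 2: δ(s0, y) = (s0, y, R)
Step 3: δ(s0, y) = (s0, y, R)
Step 4: δ(s0, y) = (s0, y, R)
Step 5: δ(s0, y) = (s0, y, R)
Step 6: δ(s0, □) = (sR, y, L)

The first 7 configurations are:
[s0]yyyyy ⊢ y[s0]yyyy ⊢ yy[s0]yyy ⊢ yyy[s0]yy ⊢ yyyy[s0]y ⊢ yyyyy[s0]□ ⊢ yyyy[sR]yy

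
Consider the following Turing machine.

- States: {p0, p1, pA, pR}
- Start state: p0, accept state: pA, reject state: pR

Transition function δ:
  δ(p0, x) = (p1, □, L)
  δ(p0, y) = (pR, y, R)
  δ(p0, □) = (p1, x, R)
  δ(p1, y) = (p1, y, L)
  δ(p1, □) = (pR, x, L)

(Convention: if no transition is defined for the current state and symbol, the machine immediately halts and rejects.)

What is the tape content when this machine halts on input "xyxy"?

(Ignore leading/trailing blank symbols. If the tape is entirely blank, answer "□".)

Execution trace:
Initial: [p0]xyxy
Step 1: δ(p0, x) = (p1, □, L) → [p1]□□yxy
Step 2: δ(p1, □) = (pR, x, L) → [pR]□x□yxy

The machine reaches the reject state pR and halts.

Final tape (ignoring leading/trailing blanks): x□yxy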